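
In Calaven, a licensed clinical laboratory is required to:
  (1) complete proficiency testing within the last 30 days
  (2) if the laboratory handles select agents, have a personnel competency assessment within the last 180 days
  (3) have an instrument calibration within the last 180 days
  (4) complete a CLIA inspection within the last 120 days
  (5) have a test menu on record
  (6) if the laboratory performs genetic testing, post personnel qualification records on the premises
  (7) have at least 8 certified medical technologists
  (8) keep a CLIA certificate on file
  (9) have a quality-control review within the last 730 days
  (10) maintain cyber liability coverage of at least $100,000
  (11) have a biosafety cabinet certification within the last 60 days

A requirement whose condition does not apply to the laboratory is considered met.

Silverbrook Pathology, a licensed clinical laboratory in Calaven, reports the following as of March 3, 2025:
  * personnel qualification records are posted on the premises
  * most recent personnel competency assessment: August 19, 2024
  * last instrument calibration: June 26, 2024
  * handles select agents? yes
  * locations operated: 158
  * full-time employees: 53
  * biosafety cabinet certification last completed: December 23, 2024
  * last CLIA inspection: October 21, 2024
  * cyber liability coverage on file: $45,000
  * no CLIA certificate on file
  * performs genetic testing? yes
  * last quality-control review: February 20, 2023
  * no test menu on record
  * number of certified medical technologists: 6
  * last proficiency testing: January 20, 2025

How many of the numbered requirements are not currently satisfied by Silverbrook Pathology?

1. proficiency testing 42 days ago vs limit 30 → not met
2. condition 'handles select agents' holds; personnel competency assessment 196 days ago vs limit 180 → not met
3. instrument calibration 250 days ago vs limit 180 → not met
4. CLIA inspection 133 days ago vs limit 120 → not met
5. test menu absent → not met
6. condition 'performs genetic testing' holds; personnel qualification records present → met
7. certified medical technologists 6 < 8 → not met
8. CLIA certificate absent → not met
9. quality-control review 742 days ago vs limit 730 → not met
10. cyber liability coverage $45,000 < $100,000 → not met
11. biosafety cabinet certification 70 days ago vs limit 60 → not met
Not met: 10 of 11

10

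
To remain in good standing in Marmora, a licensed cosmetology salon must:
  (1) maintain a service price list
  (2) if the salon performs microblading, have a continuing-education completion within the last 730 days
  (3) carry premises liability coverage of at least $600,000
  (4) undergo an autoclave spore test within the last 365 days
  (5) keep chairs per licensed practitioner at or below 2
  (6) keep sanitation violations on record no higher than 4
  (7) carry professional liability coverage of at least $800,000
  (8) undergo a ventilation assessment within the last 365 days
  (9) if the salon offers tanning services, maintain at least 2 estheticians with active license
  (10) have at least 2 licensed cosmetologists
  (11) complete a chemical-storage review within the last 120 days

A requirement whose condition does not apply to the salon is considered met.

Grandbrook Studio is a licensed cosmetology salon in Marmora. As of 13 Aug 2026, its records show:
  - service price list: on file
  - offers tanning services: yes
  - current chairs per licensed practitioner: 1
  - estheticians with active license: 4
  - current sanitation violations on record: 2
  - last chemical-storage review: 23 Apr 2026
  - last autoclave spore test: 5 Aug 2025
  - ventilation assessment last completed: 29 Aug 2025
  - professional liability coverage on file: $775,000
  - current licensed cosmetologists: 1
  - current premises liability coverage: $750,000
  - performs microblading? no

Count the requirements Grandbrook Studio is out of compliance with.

3

1. service price list present → met
2. condition 'performs microblading' does not hold → requirement n/a → met
3. premises liability coverage $750,000 ≥ $600,000 → met
4. autoclave spore test 373 days ago vs limit 365 → not met
5. chairs per licensed practitioner 1 ≤ 2 → met
6. sanitation violations on record 2 ≤ 4 → met
7. professional liability coverage $775,000 < $800,000 → not met
8. ventilation assessment 349 days ago vs limit 365 → met
9. condition 'offers tanning services' holds; estheticians with active license 4 ≥ 2 → met
10. licensed cosmetologists 1 < 2 → not met
11. chemical-storage review 112 days ago vs limit 120 → met
Not met: 3 of 11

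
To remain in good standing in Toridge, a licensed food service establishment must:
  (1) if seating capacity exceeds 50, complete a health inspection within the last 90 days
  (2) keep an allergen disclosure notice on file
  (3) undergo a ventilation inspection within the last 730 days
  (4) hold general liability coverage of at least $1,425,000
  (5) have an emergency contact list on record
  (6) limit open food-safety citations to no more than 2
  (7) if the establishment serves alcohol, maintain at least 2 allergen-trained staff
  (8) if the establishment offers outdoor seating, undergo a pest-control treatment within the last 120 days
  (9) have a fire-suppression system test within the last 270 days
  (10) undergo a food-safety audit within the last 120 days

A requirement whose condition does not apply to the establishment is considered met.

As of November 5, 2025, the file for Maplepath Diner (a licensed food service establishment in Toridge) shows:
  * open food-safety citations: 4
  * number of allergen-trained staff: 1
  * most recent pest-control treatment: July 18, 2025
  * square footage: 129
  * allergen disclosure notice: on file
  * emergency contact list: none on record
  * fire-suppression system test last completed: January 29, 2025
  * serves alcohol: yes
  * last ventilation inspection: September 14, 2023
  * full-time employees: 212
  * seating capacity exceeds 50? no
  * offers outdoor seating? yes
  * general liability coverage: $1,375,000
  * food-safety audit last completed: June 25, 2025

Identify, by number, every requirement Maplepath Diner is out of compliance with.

3, 4, 5, 6, 7, 9, 10

1. condition 'seating capacity exceeds 50' does not hold → requirement n/a → met
2. allergen disclosure notice present → met
3. ventilation inspection 783 days ago vs limit 730 → not met
4. general liability coverage $1,375,000 < $1,425,000 → not met
5. emergency contact list absent → not met
6. open food-safety citations 4 > 2 → not met
7. condition 'serves alcohol' holds; allergen-trained staff 1 < 2 → not met
8. condition 'offers outdoor seating' holds; pest-control treatment 110 days ago vs limit 120 → met
9. fire-suppression system test 280 days ago vs limit 270 → not met
10. food-safety audit 133 days ago vs limit 120 → not met
Not met: 3, 4, 5, 6, 7, 9, 10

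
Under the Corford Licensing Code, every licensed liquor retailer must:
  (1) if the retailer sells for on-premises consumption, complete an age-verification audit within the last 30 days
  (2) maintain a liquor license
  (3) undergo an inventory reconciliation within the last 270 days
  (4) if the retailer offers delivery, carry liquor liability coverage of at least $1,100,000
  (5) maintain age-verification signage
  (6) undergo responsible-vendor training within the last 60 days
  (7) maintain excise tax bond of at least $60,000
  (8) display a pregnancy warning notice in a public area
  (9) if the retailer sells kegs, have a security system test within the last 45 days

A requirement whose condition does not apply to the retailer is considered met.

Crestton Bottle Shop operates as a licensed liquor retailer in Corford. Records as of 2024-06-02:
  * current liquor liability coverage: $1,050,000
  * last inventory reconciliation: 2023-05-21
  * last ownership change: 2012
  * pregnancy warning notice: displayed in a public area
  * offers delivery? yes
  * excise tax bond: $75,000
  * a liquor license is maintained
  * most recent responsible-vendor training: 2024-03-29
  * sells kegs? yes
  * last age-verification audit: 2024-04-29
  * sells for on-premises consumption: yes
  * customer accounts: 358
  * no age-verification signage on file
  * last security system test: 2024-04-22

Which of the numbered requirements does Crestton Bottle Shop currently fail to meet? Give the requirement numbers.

1, 3, 4, 5, 6

1. condition 'sells for on-premises consumption' holds; age-verification audit 34 days ago vs limit 30 → not met
2. liquor license present → met
3. inventory reconciliation 378 days ago vs limit 270 → not met
4. condition 'offers delivery' holds; liquor liability coverage $1,050,000 < $1,100,000 → not met
5. age-verification signage absent → not met
6. responsible-vendor training 65 days ago vs limit 60 → not met
7. excise tax bond $75,000 ≥ $60,000 → met
8. pregnancy warning notice present → met
9. condition 'sells kegs' holds; security system test 41 days ago vs limit 45 → met
Not met: 1, 3, 4, 5, 6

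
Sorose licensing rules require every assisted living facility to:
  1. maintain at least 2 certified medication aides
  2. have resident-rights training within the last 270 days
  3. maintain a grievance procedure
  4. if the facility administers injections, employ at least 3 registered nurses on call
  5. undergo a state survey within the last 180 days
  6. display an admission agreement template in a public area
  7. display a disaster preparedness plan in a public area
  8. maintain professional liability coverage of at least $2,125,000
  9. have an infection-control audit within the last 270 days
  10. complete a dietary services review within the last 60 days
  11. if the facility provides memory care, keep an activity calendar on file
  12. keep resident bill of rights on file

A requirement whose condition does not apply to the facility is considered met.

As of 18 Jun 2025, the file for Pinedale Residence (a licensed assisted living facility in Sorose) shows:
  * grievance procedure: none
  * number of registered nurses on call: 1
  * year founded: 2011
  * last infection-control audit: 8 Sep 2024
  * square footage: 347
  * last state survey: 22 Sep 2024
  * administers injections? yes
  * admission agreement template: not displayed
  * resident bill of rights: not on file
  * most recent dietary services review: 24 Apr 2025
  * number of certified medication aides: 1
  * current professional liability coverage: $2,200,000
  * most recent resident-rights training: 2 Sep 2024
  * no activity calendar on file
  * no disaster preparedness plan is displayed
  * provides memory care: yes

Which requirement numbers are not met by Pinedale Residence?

1, 2, 3, 4, 5, 6, 7, 9, 11, 12

1. certified medication aides 1 < 2 → not met
2. resident-rights training 289 days ago vs limit 270 → not met
3. grievance procedure absent → not met
4. condition 'administers injections' holds; registered nurses on call 1 < 3 → not met
5. state survey 269 days ago vs limit 180 → not met
6. admission agreement template absent → not met
7. disaster preparedness plan absent → not met
8. professional liability coverage $2,200,000 ≥ $2,125,000 → met
9. infection-control audit 283 days ago vs limit 270 → not met
10. dietary services review 55 days ago vs limit 60 → met
11. condition 'provides memory care' holds; activity calendar absent → not met
12. resident bill of rights absent → not met
Not met: 1, 2, 3, 4, 5, 6, 7, 9, 11, 12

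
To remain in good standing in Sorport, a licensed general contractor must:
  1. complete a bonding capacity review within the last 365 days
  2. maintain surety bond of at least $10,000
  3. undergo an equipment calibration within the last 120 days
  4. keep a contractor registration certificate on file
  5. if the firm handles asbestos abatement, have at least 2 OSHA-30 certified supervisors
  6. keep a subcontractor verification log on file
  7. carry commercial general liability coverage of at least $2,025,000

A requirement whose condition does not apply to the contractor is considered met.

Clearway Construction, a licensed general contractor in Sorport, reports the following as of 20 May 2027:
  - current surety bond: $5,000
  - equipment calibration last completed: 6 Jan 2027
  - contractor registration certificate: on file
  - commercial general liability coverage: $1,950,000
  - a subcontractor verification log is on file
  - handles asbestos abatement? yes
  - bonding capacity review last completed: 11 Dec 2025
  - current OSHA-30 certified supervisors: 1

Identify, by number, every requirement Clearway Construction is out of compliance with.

1. bonding capacity review 525 days ago vs limit 365 → not met
2. surety bond $5,000 < $10,000 → not met
3. equipment calibration 134 days ago vs limit 120 → not met
4. contractor registration certificate present → met
5. condition 'handles asbestos abatement' holds; OSHA-30 certified supervisors 1 < 2 → not met
6. subcontractor verification log present → met
7. commercial general liability coverage $1,950,000 < $2,025,000 → not met
Not met: 1, 2, 3, 5, 7

1, 2, 3, 5, 7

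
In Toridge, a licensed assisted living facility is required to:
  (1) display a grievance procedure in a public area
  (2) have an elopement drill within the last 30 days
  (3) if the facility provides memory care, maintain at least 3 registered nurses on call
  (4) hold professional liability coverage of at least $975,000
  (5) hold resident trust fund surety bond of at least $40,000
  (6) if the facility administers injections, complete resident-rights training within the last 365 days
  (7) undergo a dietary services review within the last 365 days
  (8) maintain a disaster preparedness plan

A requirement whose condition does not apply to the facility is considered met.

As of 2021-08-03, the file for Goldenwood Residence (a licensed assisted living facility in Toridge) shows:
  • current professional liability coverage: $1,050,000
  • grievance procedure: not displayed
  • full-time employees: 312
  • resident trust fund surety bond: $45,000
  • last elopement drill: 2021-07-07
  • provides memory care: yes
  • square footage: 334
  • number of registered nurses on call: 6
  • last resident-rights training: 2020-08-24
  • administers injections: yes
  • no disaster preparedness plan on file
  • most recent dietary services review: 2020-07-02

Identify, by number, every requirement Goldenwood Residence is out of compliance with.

1, 7, 8

1. grievance procedure absent → not met
2. elopement drill 27 days ago vs limit 30 → met
3. condition 'provides memory care' holds; registered nurses on call 6 ≥ 3 → met
4. professional liability coverage $1,050,000 ≥ $975,000 → met
5. resident trust fund surety bond $45,000 ≥ $40,000 → met
6. condition 'administers injections' holds; resident-rights training 344 days ago vs limit 365 → met
7. dietary services review 397 days ago vs limit 365 → not met
8. disaster preparedness plan absent → not met
Not met: 1, 7, 8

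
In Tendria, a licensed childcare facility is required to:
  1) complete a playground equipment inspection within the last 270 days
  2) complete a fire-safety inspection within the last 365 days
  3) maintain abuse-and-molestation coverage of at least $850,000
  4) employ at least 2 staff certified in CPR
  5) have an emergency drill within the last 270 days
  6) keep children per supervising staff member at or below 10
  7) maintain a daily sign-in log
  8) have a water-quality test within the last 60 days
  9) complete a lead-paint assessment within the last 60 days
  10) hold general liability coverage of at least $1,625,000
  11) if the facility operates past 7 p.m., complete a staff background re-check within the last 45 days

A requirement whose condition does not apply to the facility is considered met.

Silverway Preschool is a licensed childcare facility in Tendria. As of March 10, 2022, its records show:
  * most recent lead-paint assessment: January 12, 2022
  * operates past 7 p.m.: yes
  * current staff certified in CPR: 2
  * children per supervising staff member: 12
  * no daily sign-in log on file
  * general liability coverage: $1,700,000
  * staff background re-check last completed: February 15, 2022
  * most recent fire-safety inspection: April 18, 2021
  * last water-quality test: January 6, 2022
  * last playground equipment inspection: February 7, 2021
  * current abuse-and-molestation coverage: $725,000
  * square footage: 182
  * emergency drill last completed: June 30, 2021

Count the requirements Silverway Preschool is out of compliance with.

1. playground equipment inspection 396 days ago vs limit 270 → not met
2. fire-safety inspection 326 days ago vs limit 365 → met
3. abuse-and-molestation coverage $725,000 < $850,000 → not met
4. staff certified in CPR 2 ≥ 2 → met
5. emergency drill 253 days ago vs limit 270 → met
6. children per supervising staff member 12 > 10 → not met
7. daily sign-in log absent → not met
8. water-quality test 63 days ago vs limit 60 → not met
9. lead-paint assessment 57 days ago vs limit 60 → met
10. general liability coverage $1,700,000 ≥ $1,625,000 → met
11. condition 'operates past 7 p.m.' holds; staff background re-check 23 days ago vs limit 45 → met
Not met: 5 of 11

5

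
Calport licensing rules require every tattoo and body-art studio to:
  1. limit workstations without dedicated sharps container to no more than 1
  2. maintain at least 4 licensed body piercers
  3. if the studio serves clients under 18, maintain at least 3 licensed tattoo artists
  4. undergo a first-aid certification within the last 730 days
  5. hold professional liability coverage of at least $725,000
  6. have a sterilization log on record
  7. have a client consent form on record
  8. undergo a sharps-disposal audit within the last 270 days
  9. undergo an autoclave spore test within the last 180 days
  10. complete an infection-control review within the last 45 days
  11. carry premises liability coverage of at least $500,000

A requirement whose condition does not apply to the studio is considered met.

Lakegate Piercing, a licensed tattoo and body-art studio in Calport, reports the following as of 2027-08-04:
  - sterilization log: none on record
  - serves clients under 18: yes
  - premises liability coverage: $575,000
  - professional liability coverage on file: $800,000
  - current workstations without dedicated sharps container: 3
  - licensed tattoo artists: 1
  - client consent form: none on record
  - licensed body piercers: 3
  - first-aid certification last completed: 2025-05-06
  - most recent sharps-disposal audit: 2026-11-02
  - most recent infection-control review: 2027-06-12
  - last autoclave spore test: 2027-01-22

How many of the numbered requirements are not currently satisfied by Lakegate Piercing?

1. workstations without dedicated sharps container 3 > 1 → not met
2. licensed body piercers 3 < 4 → not met
3. condition 'serves clients under 18' holds; licensed tattoo artists 1 < 3 → not met
4. first-aid certification 820 days ago vs limit 730 → not met
5. professional liability coverage $800,000 ≥ $725,000 → met
6. sterilization log absent → not met
7. client consent form absent → not met
8. sharps-disposal audit 275 days ago vs limit 270 → not met
9. autoclave spore test 194 days ago vs limit 180 → not met
10. infection-control review 53 days ago vs limit 45 → not met
11. premises liability coverage $575,000 ≥ $500,000 → met
Not met: 9 of 11

9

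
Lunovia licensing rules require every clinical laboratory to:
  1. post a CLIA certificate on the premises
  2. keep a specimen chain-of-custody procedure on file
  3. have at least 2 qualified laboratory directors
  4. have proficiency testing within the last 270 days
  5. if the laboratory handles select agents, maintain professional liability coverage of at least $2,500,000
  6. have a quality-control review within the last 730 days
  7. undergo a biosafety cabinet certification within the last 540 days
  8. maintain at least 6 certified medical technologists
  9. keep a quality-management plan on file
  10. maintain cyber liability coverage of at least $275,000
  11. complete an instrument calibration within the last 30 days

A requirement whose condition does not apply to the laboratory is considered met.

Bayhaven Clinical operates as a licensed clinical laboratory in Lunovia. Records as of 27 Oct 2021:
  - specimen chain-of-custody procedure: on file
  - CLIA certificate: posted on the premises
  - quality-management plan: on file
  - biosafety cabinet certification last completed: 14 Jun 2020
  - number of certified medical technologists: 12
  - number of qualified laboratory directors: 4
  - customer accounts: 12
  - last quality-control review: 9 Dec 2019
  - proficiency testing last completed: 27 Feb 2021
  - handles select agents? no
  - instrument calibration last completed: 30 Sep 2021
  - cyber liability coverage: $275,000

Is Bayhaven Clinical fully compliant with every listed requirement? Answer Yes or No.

1. CLIA certificate present → met
2. specimen chain-of-custody procedure present → met
3. qualified laboratory directors 4 ≥ 2 → met
4. proficiency testing 242 days ago vs limit 270 → met
5. condition 'handles select agents' does not hold → requirement n/a → met
6. quality-control review 688 days ago vs limit 730 → met
7. biosafety cabinet certification 500 days ago vs limit 540 → met
8. certified medical technologists 12 ≥ 6 → met
9. quality-management plan present → met
10. cyber liability coverage $275,000 ≥ $275,000 → met
11. instrument calibration 27 days ago vs limit 30 → met
All met.

Yes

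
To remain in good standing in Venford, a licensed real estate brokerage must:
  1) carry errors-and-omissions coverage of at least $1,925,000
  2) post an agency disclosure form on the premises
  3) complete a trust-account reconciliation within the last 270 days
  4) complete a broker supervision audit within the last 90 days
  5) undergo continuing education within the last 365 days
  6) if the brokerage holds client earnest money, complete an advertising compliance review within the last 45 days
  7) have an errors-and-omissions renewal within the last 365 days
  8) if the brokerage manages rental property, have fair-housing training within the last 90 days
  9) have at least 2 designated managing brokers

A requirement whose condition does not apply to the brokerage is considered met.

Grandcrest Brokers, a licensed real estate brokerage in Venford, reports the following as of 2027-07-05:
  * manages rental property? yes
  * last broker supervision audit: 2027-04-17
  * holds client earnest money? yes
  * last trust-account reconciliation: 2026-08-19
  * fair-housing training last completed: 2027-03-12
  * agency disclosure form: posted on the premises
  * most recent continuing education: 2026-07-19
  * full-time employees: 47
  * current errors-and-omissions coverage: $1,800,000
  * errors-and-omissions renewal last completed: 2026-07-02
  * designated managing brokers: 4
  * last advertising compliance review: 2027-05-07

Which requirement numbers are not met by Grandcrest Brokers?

1, 3, 6, 7, 8

1. errors-and-omissions coverage $1,800,000 < $1,925,000 → not met
2. agency disclosure form present → met
3. trust-account reconciliation 320 days ago vs limit 270 → not met
4. broker supervision audit 79 days ago vs limit 90 → met
5. continuing education 351 days ago vs limit 365 → met
6. condition 'holds client earnest money' holds; advertising compliance review 59 days ago vs limit 45 → not met
7. errors-and-omissions renewal 368 days ago vs limit 365 → not met
8. condition 'manages rental property' holds; fair-housing training 115 days ago vs limit 90 → not met
9. designated managing brokers 4 ≥ 2 → met
Not met: 1, 3, 6, 7, 8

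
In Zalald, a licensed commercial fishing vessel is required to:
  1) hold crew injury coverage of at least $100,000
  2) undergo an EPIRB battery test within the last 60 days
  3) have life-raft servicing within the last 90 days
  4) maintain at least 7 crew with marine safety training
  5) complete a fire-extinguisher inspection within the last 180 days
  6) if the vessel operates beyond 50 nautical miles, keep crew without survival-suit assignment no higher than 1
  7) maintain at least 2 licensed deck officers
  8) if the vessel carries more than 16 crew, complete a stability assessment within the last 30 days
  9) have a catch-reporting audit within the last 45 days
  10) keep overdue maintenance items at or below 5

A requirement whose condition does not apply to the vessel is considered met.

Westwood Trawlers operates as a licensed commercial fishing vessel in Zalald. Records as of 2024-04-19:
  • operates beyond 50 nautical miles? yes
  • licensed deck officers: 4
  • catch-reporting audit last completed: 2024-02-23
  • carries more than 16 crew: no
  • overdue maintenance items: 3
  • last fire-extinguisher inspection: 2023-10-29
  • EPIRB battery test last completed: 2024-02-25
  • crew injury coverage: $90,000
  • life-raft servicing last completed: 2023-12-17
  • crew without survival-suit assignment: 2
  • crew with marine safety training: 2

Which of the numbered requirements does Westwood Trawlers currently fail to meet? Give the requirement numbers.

1. crew injury coverage $90,000 < $100,000 → not met
2. EPIRB battery test 54 days ago vs limit 60 → met
3. life-raft servicing 124 days ago vs limit 90 → not met
4. crew with marine safety training 2 < 7 → not met
5. fire-extinguisher inspection 173 days ago vs limit 180 → met
6. condition 'operates beyond 50 nautical miles' holds; crew without survival-suit assignment 2 > 1 → not met
7. licensed deck officers 4 ≥ 2 → met
8. condition 'carries more than 16 crew' does not hold → requirement n/a → met
9. catch-reporting audit 56 days ago vs limit 45 → not met
10. overdue maintenance items 3 ≤ 5 → met
Not met: 1, 3, 4, 6, 9

1, 3, 4, 6, 9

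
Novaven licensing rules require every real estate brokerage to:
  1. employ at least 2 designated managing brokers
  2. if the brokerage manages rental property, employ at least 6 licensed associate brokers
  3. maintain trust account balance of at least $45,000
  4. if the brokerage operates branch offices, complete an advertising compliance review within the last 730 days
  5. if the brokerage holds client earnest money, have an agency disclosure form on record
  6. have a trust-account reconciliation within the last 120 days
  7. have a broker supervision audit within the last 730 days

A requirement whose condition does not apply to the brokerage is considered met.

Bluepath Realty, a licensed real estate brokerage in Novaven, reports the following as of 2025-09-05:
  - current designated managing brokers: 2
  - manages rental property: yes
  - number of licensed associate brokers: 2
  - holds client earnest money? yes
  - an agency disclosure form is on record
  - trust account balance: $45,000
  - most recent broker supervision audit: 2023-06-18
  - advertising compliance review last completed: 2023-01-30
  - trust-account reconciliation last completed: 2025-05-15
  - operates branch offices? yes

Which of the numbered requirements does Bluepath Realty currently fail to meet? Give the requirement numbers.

1. designated managing brokers 2 ≥ 2 → met
2. condition 'manages rental property' holds; licensed associate brokers 2 < 6 → not met
3. trust account balance $45,000 ≥ $45,000 → met
4. condition 'operates branch offices' holds; advertising compliance review 949 days ago vs limit 730 → not met
5. condition 'holds client earnest money' holds; agency disclosure form present → met
6. trust-account reconciliation 113 days ago vs limit 120 → met
7. broker supervision audit 810 days ago vs limit 730 → not met
Not met: 2, 4, 7

2, 4, 7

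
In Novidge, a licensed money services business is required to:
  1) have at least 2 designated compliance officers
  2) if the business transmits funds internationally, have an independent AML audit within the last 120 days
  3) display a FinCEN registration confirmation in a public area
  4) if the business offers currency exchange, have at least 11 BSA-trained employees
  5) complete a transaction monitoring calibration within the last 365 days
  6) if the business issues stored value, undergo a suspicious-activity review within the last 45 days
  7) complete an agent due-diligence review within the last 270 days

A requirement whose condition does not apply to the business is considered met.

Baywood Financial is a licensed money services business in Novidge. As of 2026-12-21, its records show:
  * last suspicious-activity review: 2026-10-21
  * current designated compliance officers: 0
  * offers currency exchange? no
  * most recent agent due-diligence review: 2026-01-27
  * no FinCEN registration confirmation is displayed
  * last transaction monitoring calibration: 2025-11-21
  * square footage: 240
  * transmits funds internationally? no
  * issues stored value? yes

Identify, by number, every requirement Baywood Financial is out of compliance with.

1. designated compliance officers 0 < 2 → not met
2. condition 'transmits funds internationally' does not hold → requirement n/a → met
3. FinCEN registration confirmation absent → not met
4. condition 'offers currency exchange' does not hold → requirement n/a → met
5. transaction monitoring calibration 395 days ago vs limit 365 → not met
6. condition 'issues stored value' holds; suspicious-activity review 61 days ago vs limit 45 → not met
7. agent due-diligence review 328 days ago vs limit 270 → not met
Not met: 1, 3, 5, 6, 7

1, 3, 5, 6, 7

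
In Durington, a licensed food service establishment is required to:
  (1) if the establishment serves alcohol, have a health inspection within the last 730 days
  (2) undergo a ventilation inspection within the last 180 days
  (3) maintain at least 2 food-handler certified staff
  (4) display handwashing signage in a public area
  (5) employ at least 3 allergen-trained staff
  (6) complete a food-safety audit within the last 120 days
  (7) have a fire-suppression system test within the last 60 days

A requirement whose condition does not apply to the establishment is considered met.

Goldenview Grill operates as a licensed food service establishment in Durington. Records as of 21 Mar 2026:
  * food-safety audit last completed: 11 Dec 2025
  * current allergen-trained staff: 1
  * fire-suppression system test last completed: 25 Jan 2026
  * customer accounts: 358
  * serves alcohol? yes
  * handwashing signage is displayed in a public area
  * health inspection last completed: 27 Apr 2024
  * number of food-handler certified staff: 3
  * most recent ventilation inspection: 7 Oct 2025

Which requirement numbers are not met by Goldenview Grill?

5

1. condition 'serves alcohol' holds; health inspection 693 days ago vs limit 730 → met
2. ventilation inspection 165 days ago vs limit 180 → met
3. food-handler certified staff 3 ≥ 2 → met
4. handwashing signage present → met
5. allergen-trained staff 1 < 3 → not met
6. food-safety audit 100 days ago vs limit 120 → met
7. fire-suppression system test 55 days ago vs limit 60 → met
Not met: 5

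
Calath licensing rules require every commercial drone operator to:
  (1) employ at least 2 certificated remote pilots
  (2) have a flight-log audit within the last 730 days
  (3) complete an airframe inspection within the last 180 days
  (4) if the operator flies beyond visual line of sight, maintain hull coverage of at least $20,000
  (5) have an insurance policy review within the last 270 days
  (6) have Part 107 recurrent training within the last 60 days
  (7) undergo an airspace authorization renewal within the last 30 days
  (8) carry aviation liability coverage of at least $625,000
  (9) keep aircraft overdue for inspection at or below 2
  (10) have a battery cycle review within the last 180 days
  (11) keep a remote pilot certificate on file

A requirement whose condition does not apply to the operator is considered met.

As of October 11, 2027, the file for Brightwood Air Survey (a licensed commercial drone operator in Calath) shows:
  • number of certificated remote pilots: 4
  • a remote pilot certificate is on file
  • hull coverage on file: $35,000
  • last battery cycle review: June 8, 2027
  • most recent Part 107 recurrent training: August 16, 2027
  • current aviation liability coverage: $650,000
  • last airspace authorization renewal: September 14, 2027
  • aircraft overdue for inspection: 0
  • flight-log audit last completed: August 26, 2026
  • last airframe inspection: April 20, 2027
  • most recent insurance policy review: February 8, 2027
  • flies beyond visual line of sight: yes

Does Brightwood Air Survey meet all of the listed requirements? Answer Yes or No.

1. certificated remote pilots 4 ≥ 2 → met
2. flight-log audit 411 days ago vs limit 730 → met
3. airframe inspection 174 days ago vs limit 180 → met
4. condition 'flies beyond visual line of sight' holds; hull coverage $35,000 ≥ $20,000 → met
5. insurance policy review 245 days ago vs limit 270 → met
6. Part 107 recurrent training 56 days ago vs limit 60 → met
7. airspace authorization renewal 27 days ago vs limit 30 → met
8. aviation liability coverage $650,000 ≥ $625,000 → met
9. aircraft overdue for inspection 0 ≤ 2 → met
10. battery cycle review 125 days ago vs limit 180 → met
11. remote pilot certificate present → met
All met.

Yes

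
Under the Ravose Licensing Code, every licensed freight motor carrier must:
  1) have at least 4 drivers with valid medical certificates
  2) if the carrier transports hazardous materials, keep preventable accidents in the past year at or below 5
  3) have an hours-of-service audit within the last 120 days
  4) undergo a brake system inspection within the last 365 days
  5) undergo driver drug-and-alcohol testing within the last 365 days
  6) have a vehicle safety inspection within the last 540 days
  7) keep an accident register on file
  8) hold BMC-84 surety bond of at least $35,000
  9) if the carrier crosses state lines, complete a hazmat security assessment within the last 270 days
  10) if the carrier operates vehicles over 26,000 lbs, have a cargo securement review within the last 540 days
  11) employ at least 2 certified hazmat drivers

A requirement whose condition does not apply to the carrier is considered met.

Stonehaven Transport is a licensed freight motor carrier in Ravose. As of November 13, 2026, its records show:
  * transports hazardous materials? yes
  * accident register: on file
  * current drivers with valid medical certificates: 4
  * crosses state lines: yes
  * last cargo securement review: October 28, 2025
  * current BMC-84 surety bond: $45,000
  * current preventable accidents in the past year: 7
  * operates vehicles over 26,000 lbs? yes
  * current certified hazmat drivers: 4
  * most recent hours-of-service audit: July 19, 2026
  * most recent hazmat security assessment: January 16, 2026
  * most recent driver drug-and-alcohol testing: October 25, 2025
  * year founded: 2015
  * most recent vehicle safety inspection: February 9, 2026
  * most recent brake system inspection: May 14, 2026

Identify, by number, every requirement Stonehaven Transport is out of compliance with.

1. drivers with valid medical certificates 4 ≥ 4 → met
2. condition 'transports hazardous materials' holds; preventable accidents in the past year 7 > 5 → not met
3. hours-of-service audit 117 days ago vs limit 120 → met
4. brake system inspection 183 days ago vs limit 365 → met
5. driver drug-and-alcohol testing 384 days ago vs limit 365 → not met
6. vehicle safety inspection 277 days ago vs limit 540 → met
7. accident register present → met
8. BMC-84 surety bond $45,000 ≥ $35,000 → met
9. condition 'crosses state lines' holds; hazmat security assessment 301 days ago vs limit 270 → not met
10. condition 'operates vehicles over 26,000 lbs' holds; cargo securement review 381 days ago vs limit 540 → met
11. certified hazmat drivers 4 ≥ 2 → met
Not met: 2, 5, 9

2, 5, 9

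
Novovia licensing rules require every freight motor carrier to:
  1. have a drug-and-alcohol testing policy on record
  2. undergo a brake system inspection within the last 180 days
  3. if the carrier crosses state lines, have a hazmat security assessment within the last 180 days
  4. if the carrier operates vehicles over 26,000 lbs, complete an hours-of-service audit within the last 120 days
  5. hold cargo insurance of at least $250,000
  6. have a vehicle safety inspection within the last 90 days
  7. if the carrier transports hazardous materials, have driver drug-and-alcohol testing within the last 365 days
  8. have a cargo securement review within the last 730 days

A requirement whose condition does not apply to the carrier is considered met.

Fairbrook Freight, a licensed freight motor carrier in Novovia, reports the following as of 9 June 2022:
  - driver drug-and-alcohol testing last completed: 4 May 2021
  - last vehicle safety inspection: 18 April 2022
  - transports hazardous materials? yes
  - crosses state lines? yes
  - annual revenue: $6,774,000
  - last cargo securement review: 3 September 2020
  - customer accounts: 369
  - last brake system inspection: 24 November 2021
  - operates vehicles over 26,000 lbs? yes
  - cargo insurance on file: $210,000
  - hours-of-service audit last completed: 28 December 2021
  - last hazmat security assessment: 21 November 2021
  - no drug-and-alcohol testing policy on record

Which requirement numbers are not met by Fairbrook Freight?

1. drug-and-alcohol testing policy absent → not met
2. brake system inspection 197 days ago vs limit 180 → not met
3. condition 'crosses state lines' holds; hazmat security assessment 200 days ago vs limit 180 → not met
4. condition 'operates vehicles over 26,000 lbs' holds; hours-of-service audit 163 days ago vs limit 120 → not met
5. cargo insurance $210,000 < $250,000 → not met
6. vehicle safety inspection 52 days ago vs limit 90 → met
7. condition 'transports hazardous materials' holds; driver drug-and-alcohol testing 401 days ago vs limit 365 → not met
8. cargo securement review 644 days ago vs limit 730 → met
Not met: 1, 2, 3, 4, 5, 7

1, 2, 3, 4, 5, 7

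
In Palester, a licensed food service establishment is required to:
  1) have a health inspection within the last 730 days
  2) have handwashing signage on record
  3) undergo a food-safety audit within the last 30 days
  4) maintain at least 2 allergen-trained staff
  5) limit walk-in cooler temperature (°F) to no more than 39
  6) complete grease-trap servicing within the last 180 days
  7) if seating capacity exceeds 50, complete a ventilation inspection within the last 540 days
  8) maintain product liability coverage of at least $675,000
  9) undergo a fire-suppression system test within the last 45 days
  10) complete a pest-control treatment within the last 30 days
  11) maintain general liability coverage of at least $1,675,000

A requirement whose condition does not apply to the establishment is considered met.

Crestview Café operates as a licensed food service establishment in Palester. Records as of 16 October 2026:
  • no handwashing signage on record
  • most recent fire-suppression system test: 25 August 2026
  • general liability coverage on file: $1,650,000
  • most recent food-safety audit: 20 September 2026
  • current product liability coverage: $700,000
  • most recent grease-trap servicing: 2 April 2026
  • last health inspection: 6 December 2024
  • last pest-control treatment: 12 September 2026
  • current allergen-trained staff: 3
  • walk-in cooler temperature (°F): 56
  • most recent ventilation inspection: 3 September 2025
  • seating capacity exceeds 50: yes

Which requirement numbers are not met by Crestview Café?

2, 5, 6, 9, 10, 11

1. health inspection 679 days ago vs limit 730 → met
2. handwashing signage absent → not met
3. food-safety audit 26 days ago vs limit 30 → met
4. allergen-trained staff 3 ≥ 2 → met
5. walk-in cooler temperature (°F) 56 > 39 → not met
6. grease-trap servicing 197 days ago vs limit 180 → not met
7. condition 'seating capacity exceeds 50' holds; ventilation inspection 408 days ago vs limit 540 → met
8. product liability coverage $700,000 ≥ $675,000 → met
9. fire-suppression system test 52 days ago vs limit 45 → not met
10. pest-control treatment 34 days ago vs limit 30 → not met
11. general liability coverage $1,650,000 < $1,675,000 → not met
Not met: 2, 5, 6, 9, 10, 11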